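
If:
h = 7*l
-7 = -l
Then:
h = 49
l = 7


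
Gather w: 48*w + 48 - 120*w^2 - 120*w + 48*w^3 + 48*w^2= 48*w^3 - 72*w^2 - 72*w + 48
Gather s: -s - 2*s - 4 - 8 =-3*s - 12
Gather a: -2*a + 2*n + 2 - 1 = -2*a + 2*n + 1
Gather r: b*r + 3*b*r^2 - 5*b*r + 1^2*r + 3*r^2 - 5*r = r^2*(3*b + 3) + r*(-4*b - 4)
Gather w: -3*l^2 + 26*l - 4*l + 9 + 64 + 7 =-3*l^2 + 22*l + 80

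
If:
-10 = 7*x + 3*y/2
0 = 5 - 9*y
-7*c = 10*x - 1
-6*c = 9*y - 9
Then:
No Solution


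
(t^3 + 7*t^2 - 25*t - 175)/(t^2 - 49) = (t^2 - 25)/(t - 7)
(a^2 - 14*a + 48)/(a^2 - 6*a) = (a - 8)/a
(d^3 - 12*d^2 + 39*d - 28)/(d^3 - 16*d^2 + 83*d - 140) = (d - 1)/(d - 5)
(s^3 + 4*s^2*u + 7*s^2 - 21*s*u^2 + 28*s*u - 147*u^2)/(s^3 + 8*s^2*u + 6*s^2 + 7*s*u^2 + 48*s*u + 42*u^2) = (s^2 - 3*s*u + 7*s - 21*u)/(s^2 + s*u + 6*s + 6*u)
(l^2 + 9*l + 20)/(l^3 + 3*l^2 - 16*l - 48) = (l + 5)/(l^2 - l - 12)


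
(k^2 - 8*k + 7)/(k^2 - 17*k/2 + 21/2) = 2*(k - 1)/(2*k - 3)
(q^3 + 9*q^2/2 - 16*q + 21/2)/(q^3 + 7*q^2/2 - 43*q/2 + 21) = (q - 1)/(q - 2)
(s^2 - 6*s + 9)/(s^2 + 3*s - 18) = (s - 3)/(s + 6)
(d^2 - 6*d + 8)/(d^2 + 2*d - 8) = (d - 4)/(d + 4)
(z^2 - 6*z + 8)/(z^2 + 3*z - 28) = (z - 2)/(z + 7)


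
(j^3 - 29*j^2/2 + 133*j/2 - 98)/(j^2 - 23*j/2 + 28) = (j^2 - 11*j + 28)/(j - 8)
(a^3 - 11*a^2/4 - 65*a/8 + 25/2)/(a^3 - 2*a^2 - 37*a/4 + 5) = (4*a - 5)/(2*(2*a - 1))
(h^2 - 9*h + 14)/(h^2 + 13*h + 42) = (h^2 - 9*h + 14)/(h^2 + 13*h + 42)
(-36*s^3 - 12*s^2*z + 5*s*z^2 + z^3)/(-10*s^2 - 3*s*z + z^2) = (-18*s^2 + 3*s*z + z^2)/(-5*s + z)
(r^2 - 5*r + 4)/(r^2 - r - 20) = (-r^2 + 5*r - 4)/(-r^2 + r + 20)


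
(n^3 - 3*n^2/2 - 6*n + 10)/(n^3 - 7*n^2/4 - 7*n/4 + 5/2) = 2*(2*n^2 + n - 10)/(4*n^2 + n - 5)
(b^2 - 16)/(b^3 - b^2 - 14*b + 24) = (b - 4)/(b^2 - 5*b + 6)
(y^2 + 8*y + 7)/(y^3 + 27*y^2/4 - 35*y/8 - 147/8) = 8*(y + 1)/(8*y^2 - 2*y - 21)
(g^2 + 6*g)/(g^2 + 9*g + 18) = g/(g + 3)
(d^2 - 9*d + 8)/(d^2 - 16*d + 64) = (d - 1)/(d - 8)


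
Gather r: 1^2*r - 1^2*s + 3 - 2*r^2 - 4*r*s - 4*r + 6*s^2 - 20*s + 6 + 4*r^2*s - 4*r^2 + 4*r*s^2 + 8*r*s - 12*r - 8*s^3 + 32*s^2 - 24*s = r^2*(4*s - 6) + r*(4*s^2 + 4*s - 15) - 8*s^3 + 38*s^2 - 45*s + 9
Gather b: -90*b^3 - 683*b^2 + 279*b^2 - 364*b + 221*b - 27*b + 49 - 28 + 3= -90*b^3 - 404*b^2 - 170*b + 24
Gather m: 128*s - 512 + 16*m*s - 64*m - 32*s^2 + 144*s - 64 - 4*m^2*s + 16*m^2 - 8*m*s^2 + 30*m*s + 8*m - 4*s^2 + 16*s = m^2*(16 - 4*s) + m*(-8*s^2 + 46*s - 56) - 36*s^2 + 288*s - 576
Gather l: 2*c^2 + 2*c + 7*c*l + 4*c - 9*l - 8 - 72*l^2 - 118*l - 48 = 2*c^2 + 6*c - 72*l^2 + l*(7*c - 127) - 56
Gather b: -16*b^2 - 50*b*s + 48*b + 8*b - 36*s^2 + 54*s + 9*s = -16*b^2 + b*(56 - 50*s) - 36*s^2 + 63*s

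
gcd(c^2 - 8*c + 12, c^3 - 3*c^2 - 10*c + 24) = c - 2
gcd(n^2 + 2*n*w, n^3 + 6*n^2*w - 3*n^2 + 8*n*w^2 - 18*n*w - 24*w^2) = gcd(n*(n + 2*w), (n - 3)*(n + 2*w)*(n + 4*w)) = n + 2*w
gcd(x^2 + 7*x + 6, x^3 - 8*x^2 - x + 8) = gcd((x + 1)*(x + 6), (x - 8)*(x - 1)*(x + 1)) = x + 1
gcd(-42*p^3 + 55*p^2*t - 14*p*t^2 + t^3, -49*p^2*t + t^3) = 7*p - t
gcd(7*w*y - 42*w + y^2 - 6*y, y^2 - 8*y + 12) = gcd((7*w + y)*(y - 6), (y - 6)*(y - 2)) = y - 6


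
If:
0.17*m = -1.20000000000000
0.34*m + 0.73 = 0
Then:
No Solution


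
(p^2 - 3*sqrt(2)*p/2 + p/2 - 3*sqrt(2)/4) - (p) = p^2 - 3*sqrt(2)*p/2 - p/2 - 3*sqrt(2)/4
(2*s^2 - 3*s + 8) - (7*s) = 2*s^2 - 10*s + 8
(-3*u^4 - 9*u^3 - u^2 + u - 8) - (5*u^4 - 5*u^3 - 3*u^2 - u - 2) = -8*u^4 - 4*u^3 + 2*u^2 + 2*u - 6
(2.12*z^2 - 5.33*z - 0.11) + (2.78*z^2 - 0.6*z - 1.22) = 4.9*z^2 - 5.93*z - 1.33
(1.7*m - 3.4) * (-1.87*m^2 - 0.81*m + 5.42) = -3.179*m^3 + 4.981*m^2 + 11.968*m - 18.428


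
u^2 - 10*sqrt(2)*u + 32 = (u - 8*sqrt(2))*(u - 2*sqrt(2))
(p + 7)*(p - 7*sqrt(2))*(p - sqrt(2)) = p^3 - 8*sqrt(2)*p^2 + 7*p^2 - 56*sqrt(2)*p + 14*p + 98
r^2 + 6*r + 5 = (r + 1)*(r + 5)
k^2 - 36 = (k - 6)*(k + 6)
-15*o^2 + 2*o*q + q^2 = (-3*o + q)*(5*o + q)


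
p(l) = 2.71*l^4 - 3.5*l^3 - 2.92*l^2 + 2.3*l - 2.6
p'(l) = 10.84*l^3 - 10.5*l^2 - 5.84*l + 2.3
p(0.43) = -2.34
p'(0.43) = -1.29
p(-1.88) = 39.87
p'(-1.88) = -95.86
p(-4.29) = 1128.04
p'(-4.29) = -1021.75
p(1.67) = -2.13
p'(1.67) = 13.75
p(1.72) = -1.37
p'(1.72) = 16.35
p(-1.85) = 37.06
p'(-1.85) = -91.47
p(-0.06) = -2.75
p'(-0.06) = 2.61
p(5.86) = 2401.96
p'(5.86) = 1788.85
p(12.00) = 49751.08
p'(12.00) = 17151.74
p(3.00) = 103.03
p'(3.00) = 182.96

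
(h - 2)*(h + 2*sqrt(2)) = h^2 - 2*h + 2*sqrt(2)*h - 4*sqrt(2)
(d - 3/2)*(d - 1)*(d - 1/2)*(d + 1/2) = d^4 - 5*d^3/2 + 5*d^2/4 + 5*d/8 - 3/8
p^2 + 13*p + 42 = (p + 6)*(p + 7)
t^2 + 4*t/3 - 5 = (t - 5/3)*(t + 3)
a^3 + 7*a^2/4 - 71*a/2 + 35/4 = (a - 5)*(a - 1/4)*(a + 7)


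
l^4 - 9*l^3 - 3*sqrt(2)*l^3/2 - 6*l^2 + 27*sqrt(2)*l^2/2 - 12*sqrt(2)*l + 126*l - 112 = (l - 8)*(l - 1)*(l - 7*sqrt(2)/2)*(l + 2*sqrt(2))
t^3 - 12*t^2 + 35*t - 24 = (t - 8)*(t - 3)*(t - 1)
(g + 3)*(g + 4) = g^2 + 7*g + 12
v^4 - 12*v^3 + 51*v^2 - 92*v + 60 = (v - 5)*(v - 3)*(v - 2)^2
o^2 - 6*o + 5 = (o - 5)*(o - 1)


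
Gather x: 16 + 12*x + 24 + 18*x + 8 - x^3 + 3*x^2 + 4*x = -x^3 + 3*x^2 + 34*x + 48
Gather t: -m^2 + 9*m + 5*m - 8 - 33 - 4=-m^2 + 14*m - 45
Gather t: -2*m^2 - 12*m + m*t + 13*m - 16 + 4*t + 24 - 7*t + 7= -2*m^2 + m + t*(m - 3) + 15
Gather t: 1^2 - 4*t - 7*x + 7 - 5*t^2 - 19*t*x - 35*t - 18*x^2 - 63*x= -5*t^2 + t*(-19*x - 39) - 18*x^2 - 70*x + 8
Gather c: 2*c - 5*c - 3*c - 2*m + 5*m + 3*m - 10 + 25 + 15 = -6*c + 6*m + 30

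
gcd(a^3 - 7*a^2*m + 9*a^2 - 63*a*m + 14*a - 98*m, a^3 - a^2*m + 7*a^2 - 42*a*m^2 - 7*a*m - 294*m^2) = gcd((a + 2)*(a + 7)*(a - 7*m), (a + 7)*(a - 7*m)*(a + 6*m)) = a^2 - 7*a*m + 7*a - 49*m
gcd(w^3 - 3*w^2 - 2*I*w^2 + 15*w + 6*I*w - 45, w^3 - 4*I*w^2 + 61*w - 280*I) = w - 5*I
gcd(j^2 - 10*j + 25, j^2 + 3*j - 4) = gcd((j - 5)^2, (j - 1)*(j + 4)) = 1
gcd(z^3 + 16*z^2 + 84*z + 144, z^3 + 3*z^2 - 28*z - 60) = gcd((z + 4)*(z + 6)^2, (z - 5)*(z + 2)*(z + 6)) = z + 6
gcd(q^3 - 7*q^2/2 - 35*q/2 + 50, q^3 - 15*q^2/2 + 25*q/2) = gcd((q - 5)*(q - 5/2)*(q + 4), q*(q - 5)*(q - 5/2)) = q^2 - 15*q/2 + 25/2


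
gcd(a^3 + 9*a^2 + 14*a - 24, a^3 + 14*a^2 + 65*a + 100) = a + 4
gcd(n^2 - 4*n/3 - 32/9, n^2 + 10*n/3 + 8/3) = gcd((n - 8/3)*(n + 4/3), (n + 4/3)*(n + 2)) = n + 4/3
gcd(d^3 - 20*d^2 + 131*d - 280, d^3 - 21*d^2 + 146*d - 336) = d^2 - 15*d + 56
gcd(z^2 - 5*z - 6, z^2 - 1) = z + 1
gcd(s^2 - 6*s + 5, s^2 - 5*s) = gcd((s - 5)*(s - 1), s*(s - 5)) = s - 5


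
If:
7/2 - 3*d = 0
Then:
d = 7/6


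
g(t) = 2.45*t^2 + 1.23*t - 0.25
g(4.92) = 65.11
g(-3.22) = 21.19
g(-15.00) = 532.55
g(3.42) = 32.61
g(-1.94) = 6.58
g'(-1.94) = -8.28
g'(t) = 4.9*t + 1.23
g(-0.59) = -0.12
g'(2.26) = 12.30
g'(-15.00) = -72.27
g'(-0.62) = -1.81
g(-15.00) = 532.55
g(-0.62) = -0.07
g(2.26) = 15.04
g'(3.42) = 17.99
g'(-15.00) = -72.27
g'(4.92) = 25.34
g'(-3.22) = -14.55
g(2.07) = 12.79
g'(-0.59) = -1.66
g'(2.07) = 11.37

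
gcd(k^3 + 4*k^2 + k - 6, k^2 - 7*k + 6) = k - 1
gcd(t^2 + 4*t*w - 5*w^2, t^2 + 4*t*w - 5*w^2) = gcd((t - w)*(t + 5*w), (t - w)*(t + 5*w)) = t^2 + 4*t*w - 5*w^2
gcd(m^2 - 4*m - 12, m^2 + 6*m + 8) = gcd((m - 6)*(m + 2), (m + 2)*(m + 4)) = m + 2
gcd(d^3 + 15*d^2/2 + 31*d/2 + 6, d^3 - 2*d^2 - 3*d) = 1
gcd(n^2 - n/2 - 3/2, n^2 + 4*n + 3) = n + 1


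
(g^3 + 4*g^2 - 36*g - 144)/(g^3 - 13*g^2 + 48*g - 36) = (g^2 + 10*g + 24)/(g^2 - 7*g + 6)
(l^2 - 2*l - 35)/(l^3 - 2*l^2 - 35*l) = 1/l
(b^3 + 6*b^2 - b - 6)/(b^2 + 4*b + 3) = (b^2 + 5*b - 6)/(b + 3)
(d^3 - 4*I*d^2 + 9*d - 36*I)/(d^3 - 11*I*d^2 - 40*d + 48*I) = (d + 3*I)/(d - 4*I)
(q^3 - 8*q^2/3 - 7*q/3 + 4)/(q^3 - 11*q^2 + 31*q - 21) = (q + 4/3)/(q - 7)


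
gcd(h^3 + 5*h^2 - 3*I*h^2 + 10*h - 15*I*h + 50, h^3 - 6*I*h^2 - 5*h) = h - 5*I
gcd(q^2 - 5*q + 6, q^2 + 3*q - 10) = q - 2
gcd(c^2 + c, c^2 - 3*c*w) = c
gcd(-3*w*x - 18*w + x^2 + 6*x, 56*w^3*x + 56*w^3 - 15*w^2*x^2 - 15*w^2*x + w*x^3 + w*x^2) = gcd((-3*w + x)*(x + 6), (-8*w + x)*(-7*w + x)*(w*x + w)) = 1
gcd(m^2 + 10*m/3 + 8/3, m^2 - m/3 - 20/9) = m + 4/3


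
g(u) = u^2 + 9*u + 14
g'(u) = 2*u + 9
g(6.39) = 112.34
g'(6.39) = 21.78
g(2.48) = 42.47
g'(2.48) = 13.96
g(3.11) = 51.66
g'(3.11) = 15.22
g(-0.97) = 6.21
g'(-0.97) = 7.06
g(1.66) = 31.70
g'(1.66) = 12.32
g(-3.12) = -4.35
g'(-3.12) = 2.76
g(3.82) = 62.97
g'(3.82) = 16.64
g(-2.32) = -1.50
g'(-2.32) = 4.36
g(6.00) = 104.00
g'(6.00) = 21.00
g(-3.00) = -4.00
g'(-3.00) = 3.00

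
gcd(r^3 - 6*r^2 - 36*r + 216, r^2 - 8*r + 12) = r - 6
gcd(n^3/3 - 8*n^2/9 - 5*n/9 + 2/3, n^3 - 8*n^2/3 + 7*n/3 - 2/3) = n - 2/3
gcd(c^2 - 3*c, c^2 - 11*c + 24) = c - 3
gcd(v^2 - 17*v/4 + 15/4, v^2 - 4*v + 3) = v - 3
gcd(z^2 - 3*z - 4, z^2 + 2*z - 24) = z - 4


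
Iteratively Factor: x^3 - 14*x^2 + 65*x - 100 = (x - 5)*(x^2 - 9*x + 20) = (x - 5)^2*(x - 4)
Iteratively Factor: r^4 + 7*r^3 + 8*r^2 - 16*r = (r)*(r^3 + 7*r^2 + 8*r - 16) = r*(r - 1)*(r^2 + 8*r + 16) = r*(r - 1)*(r + 4)*(r + 4)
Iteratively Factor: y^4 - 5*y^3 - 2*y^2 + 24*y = (y - 4)*(y^3 - y^2 - 6*y) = (y - 4)*(y - 3)*(y^2 + 2*y) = (y - 4)*(y - 3)*(y + 2)*(y)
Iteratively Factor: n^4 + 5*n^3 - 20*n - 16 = (n + 4)*(n^3 + n^2 - 4*n - 4) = (n - 2)*(n + 4)*(n^2 + 3*n + 2) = (n - 2)*(n + 1)*(n + 4)*(n + 2)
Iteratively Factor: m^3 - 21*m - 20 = (m - 5)*(m^2 + 5*m + 4) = (m - 5)*(m + 1)*(m + 4)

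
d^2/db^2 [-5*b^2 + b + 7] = -10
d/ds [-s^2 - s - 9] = -2*s - 1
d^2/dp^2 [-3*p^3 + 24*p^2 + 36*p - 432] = 48 - 18*p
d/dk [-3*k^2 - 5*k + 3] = -6*k - 5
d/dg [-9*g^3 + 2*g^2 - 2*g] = -27*g^2 + 4*g - 2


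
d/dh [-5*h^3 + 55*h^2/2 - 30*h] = -15*h^2 + 55*h - 30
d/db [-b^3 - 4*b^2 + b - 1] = -3*b^2 - 8*b + 1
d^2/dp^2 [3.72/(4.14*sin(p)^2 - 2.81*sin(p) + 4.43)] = (-255.037248*sin(p)^4 + 129.828744*sin(p)^3 + 626.084556*sin(p)^2 - 305.965164*sin(p) - 77.704104)/(4.14*sin(p)^2 - 2.81*sin(p) + 4.43)^3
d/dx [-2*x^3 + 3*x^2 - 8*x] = -6*x^2 + 6*x - 8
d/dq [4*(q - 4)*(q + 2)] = 8*q - 8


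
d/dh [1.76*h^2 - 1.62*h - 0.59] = 3.52*h - 1.62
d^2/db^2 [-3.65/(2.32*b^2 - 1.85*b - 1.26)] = (-39.29152*b^2 + 31.3316*b + 3.65*(4.64*b - 1.85)*(9.28*b - 3.7) + 21.33936)/(-2.32*b^2 + 1.85*b + 1.26)^3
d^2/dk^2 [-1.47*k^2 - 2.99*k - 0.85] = -2.94000000000000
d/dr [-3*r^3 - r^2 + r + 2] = -9*r^2 - 2*r + 1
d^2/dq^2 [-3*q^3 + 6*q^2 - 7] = 12 - 18*q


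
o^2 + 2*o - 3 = (o - 1)*(o + 3)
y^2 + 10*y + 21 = (y + 3)*(y + 7)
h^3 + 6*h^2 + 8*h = h*(h + 2)*(h + 4)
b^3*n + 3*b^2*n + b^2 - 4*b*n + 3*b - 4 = (b - 1)*(b + 4)*(b*n + 1)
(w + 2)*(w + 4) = w^2 + 6*w + 8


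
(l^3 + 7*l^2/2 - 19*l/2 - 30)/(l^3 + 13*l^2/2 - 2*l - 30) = (l^2 + l - 12)/(l^2 + 4*l - 12)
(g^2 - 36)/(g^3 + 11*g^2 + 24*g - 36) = (g - 6)/(g^2 + 5*g - 6)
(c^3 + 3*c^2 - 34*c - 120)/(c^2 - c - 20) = (c^2 - c - 30)/(c - 5)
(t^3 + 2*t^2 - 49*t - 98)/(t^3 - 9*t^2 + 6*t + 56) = (t + 7)/(t - 4)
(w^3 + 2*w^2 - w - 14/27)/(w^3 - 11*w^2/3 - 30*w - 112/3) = (w^2 - w/3 - 2/9)/(w^2 - 6*w - 16)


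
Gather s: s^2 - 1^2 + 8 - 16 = s^2 - 9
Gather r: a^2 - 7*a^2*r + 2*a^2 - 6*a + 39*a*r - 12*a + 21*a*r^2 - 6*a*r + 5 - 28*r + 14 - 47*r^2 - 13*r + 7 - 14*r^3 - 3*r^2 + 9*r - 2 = 3*a^2 - 18*a - 14*r^3 + r^2*(21*a - 50) + r*(-7*a^2 + 33*a - 32) + 24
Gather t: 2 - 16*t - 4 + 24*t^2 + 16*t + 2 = 24*t^2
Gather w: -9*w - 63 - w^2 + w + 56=-w^2 - 8*w - 7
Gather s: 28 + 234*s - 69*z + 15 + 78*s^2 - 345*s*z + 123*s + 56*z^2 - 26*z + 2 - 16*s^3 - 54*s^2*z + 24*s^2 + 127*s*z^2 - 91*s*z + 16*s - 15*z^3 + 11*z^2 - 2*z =-16*s^3 + s^2*(102 - 54*z) + s*(127*z^2 - 436*z + 373) - 15*z^3 + 67*z^2 - 97*z + 45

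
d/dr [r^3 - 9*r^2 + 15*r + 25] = 3*r^2 - 18*r + 15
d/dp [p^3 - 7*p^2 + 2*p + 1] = 3*p^2 - 14*p + 2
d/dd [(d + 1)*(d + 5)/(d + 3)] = (d^2 + 6*d + 13)/(d^2 + 6*d + 9)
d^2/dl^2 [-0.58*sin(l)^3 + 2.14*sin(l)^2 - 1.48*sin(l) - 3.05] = 5.22*sin(l)^3 - 8.56*sin(l)^2 - 2.0*sin(l) + 4.28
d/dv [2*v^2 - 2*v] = 4*v - 2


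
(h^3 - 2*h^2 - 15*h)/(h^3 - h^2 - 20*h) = (h + 3)/(h + 4)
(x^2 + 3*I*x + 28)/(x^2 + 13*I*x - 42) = (x - 4*I)/(x + 6*I)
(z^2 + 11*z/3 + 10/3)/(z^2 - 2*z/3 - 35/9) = 3*(z + 2)/(3*z - 7)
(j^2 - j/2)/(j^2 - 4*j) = (j - 1/2)/(j - 4)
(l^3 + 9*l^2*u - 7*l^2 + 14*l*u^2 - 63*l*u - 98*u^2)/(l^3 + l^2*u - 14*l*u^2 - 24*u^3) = (-l^2 - 7*l*u + 7*l + 49*u)/(-l^2 + l*u + 12*u^2)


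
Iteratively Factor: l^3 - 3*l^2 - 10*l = (l + 2)*(l^2 - 5*l) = l*(l + 2)*(l - 5)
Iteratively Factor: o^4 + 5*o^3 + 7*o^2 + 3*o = (o + 1)*(o^3 + 4*o^2 + 3*o) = (o + 1)*(o + 3)*(o^2 + o) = o*(o + 1)*(o + 3)*(o + 1)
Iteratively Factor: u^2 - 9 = (u - 3)*(u + 3)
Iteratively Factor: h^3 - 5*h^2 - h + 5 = (h - 5)*(h^2 - 1) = (h - 5)*(h - 1)*(h + 1)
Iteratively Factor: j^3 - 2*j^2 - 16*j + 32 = (j - 2)*(j^2 - 16) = (j - 4)*(j - 2)*(j + 4)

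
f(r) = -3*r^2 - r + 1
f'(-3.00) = 17.00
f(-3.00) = -23.00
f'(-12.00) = 71.00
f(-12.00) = -419.00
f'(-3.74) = 21.44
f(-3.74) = -37.22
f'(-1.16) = 5.96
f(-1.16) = -1.88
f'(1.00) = -7.00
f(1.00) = -3.00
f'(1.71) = -11.26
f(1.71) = -9.48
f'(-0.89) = 4.34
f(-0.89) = -0.49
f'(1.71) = -11.26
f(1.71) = -9.48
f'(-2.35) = 13.10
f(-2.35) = -13.22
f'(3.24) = -20.44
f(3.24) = -33.73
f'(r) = -6*r - 1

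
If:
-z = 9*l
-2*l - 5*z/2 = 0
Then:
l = 0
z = 0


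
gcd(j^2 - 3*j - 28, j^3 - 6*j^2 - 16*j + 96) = j + 4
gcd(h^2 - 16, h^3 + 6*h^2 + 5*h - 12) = h + 4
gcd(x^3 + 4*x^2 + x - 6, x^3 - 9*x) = x + 3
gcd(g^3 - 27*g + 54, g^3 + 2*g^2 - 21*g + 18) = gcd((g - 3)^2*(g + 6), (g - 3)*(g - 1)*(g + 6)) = g^2 + 3*g - 18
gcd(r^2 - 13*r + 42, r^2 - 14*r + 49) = r - 7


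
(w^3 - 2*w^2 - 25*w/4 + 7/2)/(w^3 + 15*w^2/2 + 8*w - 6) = (w - 7/2)/(w + 6)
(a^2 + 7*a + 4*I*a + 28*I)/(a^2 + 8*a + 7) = (a + 4*I)/(a + 1)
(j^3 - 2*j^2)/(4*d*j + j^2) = j*(j - 2)/(4*d + j)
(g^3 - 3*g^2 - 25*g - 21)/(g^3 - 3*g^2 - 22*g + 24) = (g^3 - 3*g^2 - 25*g - 21)/(g^3 - 3*g^2 - 22*g + 24)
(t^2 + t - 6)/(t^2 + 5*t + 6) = (t - 2)/(t + 2)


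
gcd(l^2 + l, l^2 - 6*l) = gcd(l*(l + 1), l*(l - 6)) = l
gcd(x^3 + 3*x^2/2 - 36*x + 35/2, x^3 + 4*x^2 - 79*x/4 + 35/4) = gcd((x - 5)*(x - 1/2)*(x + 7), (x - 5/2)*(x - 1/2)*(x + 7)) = x^2 + 13*x/2 - 7/2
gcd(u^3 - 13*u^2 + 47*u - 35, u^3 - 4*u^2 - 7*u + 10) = u^2 - 6*u + 5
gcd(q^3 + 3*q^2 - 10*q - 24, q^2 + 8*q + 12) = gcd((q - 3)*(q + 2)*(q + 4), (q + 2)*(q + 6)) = q + 2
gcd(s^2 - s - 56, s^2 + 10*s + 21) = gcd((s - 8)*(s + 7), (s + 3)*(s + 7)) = s + 7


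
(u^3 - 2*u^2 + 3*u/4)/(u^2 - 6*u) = (u^2 - 2*u + 3/4)/(u - 6)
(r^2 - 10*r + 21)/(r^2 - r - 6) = (r - 7)/(r + 2)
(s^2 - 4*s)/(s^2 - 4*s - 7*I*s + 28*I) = s/(s - 7*I)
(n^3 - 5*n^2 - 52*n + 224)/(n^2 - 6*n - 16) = (n^2 + 3*n - 28)/(n + 2)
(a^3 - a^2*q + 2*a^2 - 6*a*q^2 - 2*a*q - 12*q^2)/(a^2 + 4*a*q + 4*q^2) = (a^2 - 3*a*q + 2*a - 6*q)/(a + 2*q)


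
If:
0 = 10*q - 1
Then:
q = 1/10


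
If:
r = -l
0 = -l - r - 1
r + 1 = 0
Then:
No Solution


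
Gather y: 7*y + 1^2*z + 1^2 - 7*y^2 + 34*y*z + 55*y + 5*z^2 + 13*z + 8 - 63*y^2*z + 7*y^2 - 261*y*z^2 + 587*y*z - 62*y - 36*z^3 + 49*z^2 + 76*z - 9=-63*y^2*z + y*(-261*z^2 + 621*z) - 36*z^3 + 54*z^2 + 90*z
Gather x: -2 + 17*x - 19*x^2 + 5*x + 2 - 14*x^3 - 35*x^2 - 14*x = -14*x^3 - 54*x^2 + 8*x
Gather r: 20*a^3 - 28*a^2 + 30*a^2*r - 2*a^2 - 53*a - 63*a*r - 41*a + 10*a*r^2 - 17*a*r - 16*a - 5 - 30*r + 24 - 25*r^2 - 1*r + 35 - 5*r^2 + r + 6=20*a^3 - 30*a^2 - 110*a + r^2*(10*a - 30) + r*(30*a^2 - 80*a - 30) + 60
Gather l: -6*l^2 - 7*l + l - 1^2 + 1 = -6*l^2 - 6*l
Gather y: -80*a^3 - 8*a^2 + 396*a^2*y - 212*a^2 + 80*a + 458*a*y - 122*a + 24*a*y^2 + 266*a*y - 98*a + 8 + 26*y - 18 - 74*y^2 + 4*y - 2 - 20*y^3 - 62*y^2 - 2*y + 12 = -80*a^3 - 220*a^2 - 140*a - 20*y^3 + y^2*(24*a - 136) + y*(396*a^2 + 724*a + 28)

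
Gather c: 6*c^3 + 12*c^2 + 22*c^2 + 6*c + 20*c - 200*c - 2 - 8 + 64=6*c^3 + 34*c^2 - 174*c + 54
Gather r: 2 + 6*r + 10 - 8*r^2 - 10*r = -8*r^2 - 4*r + 12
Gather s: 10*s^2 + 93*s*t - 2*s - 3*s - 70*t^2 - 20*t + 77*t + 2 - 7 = 10*s^2 + s*(93*t - 5) - 70*t^2 + 57*t - 5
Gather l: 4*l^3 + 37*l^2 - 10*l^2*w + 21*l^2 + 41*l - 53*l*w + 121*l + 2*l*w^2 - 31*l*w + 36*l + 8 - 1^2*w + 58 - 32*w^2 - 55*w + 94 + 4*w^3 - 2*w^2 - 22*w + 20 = 4*l^3 + l^2*(58 - 10*w) + l*(2*w^2 - 84*w + 198) + 4*w^3 - 34*w^2 - 78*w + 180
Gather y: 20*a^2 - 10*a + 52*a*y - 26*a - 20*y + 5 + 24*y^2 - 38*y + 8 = 20*a^2 - 36*a + 24*y^2 + y*(52*a - 58) + 13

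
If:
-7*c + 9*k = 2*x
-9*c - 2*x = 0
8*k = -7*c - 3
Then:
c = -27/47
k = 6/47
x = 243/94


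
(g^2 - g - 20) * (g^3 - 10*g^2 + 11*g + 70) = g^5 - 11*g^4 + g^3 + 259*g^2 - 290*g - 1400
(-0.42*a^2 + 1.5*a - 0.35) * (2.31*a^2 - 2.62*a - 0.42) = -0.9702*a^4 + 4.5654*a^3 - 4.5621*a^2 + 0.287*a + 0.147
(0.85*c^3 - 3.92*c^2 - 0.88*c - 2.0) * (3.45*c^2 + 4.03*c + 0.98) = 2.9325*c^5 - 10.0985*c^4 - 18.0006*c^3 - 14.288*c^2 - 8.9224*c - 1.96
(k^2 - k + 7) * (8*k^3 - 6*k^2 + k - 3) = 8*k^5 - 14*k^4 + 63*k^3 - 46*k^2 + 10*k - 21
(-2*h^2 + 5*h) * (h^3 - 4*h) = -2*h^5 + 5*h^4 + 8*h^3 - 20*h^2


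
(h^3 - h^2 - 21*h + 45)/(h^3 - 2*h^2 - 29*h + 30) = (h^2 - 6*h + 9)/(h^2 - 7*h + 6)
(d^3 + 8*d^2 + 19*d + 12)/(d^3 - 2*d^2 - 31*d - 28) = (d + 3)/(d - 7)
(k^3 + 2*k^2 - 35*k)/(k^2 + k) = (k^2 + 2*k - 35)/(k + 1)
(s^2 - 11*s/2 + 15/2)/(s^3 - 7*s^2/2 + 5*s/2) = (s - 3)/(s*(s - 1))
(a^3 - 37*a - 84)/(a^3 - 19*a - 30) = (-a^3 + 37*a + 84)/(-a^3 + 19*a + 30)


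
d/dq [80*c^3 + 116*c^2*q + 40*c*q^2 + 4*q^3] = 116*c^2 + 80*c*q + 12*q^2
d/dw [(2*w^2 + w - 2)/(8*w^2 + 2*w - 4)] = w*(4 - w)/(16*w^4 + 8*w^3 - 15*w^2 - 4*w + 4)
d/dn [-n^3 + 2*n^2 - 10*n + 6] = -3*n^2 + 4*n - 10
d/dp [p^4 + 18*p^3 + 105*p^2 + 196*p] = 4*p^3 + 54*p^2 + 210*p + 196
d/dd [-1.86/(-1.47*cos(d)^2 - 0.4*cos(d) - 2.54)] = (5.4684*cos(d) + 0.744)*sin(d)/(1.47*cos(d)^2 + 0.4*cos(d) + 2.54)^2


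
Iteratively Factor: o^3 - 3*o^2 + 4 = (o - 2)*(o^2 - o - 2) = (o - 2)^2*(o + 1)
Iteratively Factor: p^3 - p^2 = (p - 1)*(p^2) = p*(p - 1)*(p)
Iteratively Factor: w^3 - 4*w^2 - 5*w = (w - 5)*(w^2 + w) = (w - 5)*(w + 1)*(w)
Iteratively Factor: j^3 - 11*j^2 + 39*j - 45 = (j - 5)*(j^2 - 6*j + 9) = (j - 5)*(j - 3)*(j - 3)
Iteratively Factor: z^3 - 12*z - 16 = (z + 2)*(z^2 - 2*z - 8) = (z - 4)*(z + 2)*(z + 2)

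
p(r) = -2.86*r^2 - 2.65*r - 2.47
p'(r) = -5.72*r - 2.65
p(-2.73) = -16.55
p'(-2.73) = 12.97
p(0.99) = -7.90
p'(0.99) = -8.31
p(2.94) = -34.98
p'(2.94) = -19.47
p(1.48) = -12.66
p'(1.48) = -11.12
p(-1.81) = -7.04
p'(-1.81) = 7.70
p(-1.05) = -2.84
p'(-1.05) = 3.36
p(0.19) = -3.08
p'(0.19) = -3.74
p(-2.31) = -11.61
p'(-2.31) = 10.56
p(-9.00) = -210.28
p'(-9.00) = 48.83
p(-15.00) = -606.22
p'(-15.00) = 83.15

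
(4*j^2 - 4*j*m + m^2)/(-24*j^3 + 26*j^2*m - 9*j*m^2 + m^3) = (-2*j + m)/(12*j^2 - 7*j*m + m^2)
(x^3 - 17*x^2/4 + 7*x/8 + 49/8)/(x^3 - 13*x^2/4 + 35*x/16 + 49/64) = 8*(2*x^2 - 5*x - 7)/(16*x^2 - 24*x - 7)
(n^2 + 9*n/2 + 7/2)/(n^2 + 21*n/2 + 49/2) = (n + 1)/(n + 7)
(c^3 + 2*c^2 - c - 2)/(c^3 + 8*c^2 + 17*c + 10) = (c - 1)/(c + 5)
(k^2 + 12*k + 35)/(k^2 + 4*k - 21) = (k + 5)/(k - 3)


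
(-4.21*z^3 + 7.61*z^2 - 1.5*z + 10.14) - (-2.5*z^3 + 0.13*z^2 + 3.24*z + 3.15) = -1.71*z^3 + 7.48*z^2 - 4.74*z + 6.99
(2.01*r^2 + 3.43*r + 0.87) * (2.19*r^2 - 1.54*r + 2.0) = 4.4019*r^4 + 4.4163*r^3 + 0.6431*r^2 + 5.5202*r + 1.74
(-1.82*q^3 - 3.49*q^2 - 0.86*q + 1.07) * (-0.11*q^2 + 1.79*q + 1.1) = 0.2002*q^5 - 2.8739*q^4 - 8.1545*q^3 - 5.4961*q^2 + 0.9693*q + 1.177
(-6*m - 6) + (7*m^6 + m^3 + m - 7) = 7*m^6 + m^3 - 5*m - 13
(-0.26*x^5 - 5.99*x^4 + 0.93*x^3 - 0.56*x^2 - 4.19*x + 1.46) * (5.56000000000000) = -1.4456*x^5 - 33.3044*x^4 + 5.1708*x^3 - 3.1136*x^2 - 23.2964*x + 8.1176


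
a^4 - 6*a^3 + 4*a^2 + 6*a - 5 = (a - 5)*(a - 1)^2*(a + 1)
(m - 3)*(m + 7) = m^2 + 4*m - 21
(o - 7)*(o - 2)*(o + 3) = o^3 - 6*o^2 - 13*o + 42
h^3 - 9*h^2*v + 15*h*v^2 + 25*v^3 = (h - 5*v)^2*(h + v)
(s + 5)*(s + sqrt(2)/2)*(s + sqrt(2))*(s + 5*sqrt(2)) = s^4 + 5*s^3 + 13*sqrt(2)*s^3/2 + 16*s^2 + 65*sqrt(2)*s^2/2 + 5*sqrt(2)*s + 80*s + 25*sqrt(2)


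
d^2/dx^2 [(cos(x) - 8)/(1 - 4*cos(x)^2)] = (128*(8 - cos(x))*sin(x)^2*cos(x)^2 + (4*cos(x)^2 - 1)^2*cos(x) + 8*(4*cos(x)^2 - 1)*(8*cos(2*x) - cos(3*x)))/(4*cos(x)^2 - 1)^3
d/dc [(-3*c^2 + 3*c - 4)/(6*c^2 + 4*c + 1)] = (-30*c^2 + 42*c + 19)/(36*c^4 + 48*c^3 + 28*c^2 + 8*c + 1)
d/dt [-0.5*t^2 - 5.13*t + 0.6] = -1.0*t - 5.13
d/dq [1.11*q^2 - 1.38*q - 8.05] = 2.22*q - 1.38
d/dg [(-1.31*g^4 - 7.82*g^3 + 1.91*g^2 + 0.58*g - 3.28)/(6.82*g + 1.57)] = (-26.8026*g^4 - 114.8916*g^3 - 23.806*g^2 + 5.9974*g + 23.2802)/(46.5124*g^2 + 21.4148*g + 2.4649)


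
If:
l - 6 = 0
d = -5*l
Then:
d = -30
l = 6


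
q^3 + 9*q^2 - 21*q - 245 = (q - 5)*(q + 7)^2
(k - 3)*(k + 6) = k^2 + 3*k - 18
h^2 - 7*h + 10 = (h - 5)*(h - 2)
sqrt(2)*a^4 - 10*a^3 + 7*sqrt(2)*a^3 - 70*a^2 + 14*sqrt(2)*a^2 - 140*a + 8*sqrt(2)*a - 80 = (a + 2)*(a + 4)*(a - 5*sqrt(2))*(sqrt(2)*a + sqrt(2))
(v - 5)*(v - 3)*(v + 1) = v^3 - 7*v^2 + 7*v + 15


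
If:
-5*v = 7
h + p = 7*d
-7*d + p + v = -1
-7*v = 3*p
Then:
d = 43/105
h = -2/5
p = 49/15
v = -7/5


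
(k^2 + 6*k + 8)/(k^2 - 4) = (k + 4)/(k - 2)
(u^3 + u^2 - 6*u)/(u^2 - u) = (u^2 + u - 6)/(u - 1)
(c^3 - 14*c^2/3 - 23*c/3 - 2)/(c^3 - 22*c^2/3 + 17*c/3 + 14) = (3*c + 1)/(3*c - 7)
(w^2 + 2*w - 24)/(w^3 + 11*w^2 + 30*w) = (w - 4)/(w*(w + 5))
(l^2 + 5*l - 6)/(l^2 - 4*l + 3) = (l + 6)/(l - 3)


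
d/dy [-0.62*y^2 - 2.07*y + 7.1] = -1.24*y - 2.07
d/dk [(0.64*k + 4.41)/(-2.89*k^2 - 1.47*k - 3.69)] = (1.8496*k^2 + 25.4898*k + 4.1211)/(8.3521*k^4 + 8.4966*k^3 + 23.4891*k^2 + 10.8486*k + 13.6161)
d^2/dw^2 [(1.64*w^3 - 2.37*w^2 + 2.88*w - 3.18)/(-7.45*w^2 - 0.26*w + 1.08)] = (2.27373675443232e-13*w^4 - 355.488388*w^3 + 1176.164892*w^2 - 113.554296*w + 55.513824)/(413.493625*w^6 + 43.29195*w^5 - 178.31724*w^4 - 12.534184*w^3 + 25.850016*w^2 + 0.909792*w - 1.259712)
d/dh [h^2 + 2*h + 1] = 2*h + 2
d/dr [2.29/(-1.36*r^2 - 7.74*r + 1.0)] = (6.2288*r + 17.7246)/(1.36*r^2 + 7.74*r - 1.0)^2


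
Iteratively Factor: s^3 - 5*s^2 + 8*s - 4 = (s - 2)*(s^2 - 3*s + 2) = (s - 2)^2*(s - 1)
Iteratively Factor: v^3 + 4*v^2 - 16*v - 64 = (v + 4)*(v^2 - 16) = (v + 4)^2*(v - 4)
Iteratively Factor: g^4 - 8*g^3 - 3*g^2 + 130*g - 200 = (g - 5)*(g^3 - 3*g^2 - 18*g + 40) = (g - 5)^2*(g^2 + 2*g - 8) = (g - 5)^2*(g - 2)*(g + 4)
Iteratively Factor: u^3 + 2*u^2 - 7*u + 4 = (u - 1)*(u^2 + 3*u - 4) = (u - 1)*(u + 4)*(u - 1)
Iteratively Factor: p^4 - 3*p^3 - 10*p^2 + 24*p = (p)*(p^3 - 3*p^2 - 10*p + 24) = p*(p + 3)*(p^2 - 6*p + 8) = p*(p - 4)*(p + 3)*(p - 2)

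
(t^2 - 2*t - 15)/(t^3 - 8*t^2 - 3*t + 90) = 1/(t - 6)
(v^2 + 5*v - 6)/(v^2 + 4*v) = (v^2 + 5*v - 6)/(v*(v + 4))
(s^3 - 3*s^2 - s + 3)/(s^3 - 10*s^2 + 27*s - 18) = (s + 1)/(s - 6)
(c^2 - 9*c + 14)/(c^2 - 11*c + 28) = (c - 2)/(c - 4)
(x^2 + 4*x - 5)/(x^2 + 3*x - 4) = (x + 5)/(x + 4)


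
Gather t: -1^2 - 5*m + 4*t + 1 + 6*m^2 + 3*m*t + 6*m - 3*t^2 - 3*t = 6*m^2 + m - 3*t^2 + t*(3*m + 1)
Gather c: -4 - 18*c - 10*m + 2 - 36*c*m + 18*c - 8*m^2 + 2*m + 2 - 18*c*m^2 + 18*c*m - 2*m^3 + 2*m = c*(-18*m^2 - 18*m) - 2*m^3 - 8*m^2 - 6*m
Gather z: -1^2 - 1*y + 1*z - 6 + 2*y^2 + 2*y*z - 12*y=2*y^2 - 13*y + z*(2*y + 1) - 7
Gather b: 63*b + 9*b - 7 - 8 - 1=72*b - 16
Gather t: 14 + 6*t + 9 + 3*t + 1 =9*t + 24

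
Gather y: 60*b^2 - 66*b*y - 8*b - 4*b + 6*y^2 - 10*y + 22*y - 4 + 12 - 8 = 60*b^2 - 12*b + 6*y^2 + y*(12 - 66*b)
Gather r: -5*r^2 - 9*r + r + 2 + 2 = -5*r^2 - 8*r + 4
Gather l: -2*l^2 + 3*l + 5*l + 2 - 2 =-2*l^2 + 8*l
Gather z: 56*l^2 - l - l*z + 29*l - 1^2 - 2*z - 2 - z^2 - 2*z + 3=56*l^2 + 28*l - z^2 + z*(-l - 4)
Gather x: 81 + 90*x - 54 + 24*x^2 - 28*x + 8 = 24*x^2 + 62*x + 35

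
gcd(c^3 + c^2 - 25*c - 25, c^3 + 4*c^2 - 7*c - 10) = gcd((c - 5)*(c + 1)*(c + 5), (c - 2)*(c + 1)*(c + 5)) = c^2 + 6*c + 5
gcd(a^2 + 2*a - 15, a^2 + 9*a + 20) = a + 5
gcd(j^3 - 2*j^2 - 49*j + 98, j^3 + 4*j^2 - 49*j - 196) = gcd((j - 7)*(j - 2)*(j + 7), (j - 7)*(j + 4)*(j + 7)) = j^2 - 49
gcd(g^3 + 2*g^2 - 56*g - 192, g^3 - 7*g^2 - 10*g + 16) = g - 8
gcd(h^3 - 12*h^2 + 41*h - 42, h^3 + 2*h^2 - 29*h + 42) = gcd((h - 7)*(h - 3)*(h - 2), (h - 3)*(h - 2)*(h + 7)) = h^2 - 5*h + 6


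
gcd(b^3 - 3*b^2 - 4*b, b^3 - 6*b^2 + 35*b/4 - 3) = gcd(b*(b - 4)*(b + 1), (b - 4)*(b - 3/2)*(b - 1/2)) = b - 4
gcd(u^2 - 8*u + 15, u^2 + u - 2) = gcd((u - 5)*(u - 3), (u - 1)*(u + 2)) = 1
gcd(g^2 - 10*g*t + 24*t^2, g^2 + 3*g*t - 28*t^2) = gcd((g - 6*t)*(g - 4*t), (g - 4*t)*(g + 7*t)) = -g + 4*t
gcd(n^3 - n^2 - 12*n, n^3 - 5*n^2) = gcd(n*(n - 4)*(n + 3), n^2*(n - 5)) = n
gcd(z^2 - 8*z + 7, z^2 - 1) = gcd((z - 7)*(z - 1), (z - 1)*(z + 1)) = z - 1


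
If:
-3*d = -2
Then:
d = 2/3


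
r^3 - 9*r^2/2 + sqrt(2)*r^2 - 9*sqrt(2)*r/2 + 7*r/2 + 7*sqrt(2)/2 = (r - 7/2)*(r - 1)*(r + sqrt(2))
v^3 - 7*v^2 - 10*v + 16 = (v - 8)*(v - 1)*(v + 2)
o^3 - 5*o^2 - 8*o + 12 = (o - 6)*(o - 1)*(o + 2)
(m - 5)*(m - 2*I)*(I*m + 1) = I*m^3 + 3*m^2 - 5*I*m^2 - 15*m - 2*I*m + 10*I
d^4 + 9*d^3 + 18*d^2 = d^2*(d + 3)*(d + 6)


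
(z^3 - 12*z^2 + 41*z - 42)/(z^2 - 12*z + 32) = (z^3 - 12*z^2 + 41*z - 42)/(z^2 - 12*z + 32)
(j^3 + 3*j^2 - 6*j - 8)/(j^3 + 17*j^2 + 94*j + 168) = (j^2 - j - 2)/(j^2 + 13*j + 42)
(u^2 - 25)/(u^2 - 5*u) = (u + 5)/u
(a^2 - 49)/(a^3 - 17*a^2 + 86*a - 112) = (a + 7)/(a^2 - 10*a + 16)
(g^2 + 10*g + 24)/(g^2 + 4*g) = (g + 6)/g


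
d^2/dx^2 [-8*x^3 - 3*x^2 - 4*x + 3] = -48*x - 6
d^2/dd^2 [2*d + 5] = 0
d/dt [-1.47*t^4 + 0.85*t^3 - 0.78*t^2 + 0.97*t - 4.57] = -5.88*t^3 + 2.55*t^2 - 1.56*t + 0.97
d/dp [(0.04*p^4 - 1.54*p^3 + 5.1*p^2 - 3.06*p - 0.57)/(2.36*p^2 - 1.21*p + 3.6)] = (0.1888*p^5 - 3.7796*p^4 + 4.3028*p^3 - 15.5814*p^2 + 39.4104*p - 11.7057)/(5.5696*p^4 - 5.7112*p^3 + 18.4561*p^2 - 8.712*p + 12.96)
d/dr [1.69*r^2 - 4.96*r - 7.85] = 3.38*r - 4.96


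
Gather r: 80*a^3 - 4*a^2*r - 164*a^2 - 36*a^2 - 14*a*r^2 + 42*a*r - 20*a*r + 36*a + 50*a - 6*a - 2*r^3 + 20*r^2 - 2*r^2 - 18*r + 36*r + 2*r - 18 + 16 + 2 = 80*a^3 - 200*a^2 + 80*a - 2*r^3 + r^2*(18 - 14*a) + r*(-4*a^2 + 22*a + 20)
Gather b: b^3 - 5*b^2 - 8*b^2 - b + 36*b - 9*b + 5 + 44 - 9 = b^3 - 13*b^2 + 26*b + 40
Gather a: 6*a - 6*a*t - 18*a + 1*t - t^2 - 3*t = a*(-6*t - 12) - t^2 - 2*t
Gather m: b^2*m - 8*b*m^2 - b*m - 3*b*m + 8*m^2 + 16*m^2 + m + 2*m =m^2*(24 - 8*b) + m*(b^2 - 4*b + 3)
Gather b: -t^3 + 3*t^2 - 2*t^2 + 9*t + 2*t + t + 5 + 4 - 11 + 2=-t^3 + t^2 + 12*t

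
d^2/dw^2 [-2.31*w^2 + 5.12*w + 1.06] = -4.62000000000000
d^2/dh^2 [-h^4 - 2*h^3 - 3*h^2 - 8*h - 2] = -12*h^2 - 12*h - 6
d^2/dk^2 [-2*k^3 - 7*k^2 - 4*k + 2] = -12*k - 14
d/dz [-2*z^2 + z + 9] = 1 - 4*z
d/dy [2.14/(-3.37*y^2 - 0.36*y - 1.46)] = (14.4236*y + 0.7704)/(3.37*y^2 + 0.36*y + 1.46)^2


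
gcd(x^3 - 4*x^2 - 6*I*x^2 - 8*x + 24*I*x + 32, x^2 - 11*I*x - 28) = x - 4*I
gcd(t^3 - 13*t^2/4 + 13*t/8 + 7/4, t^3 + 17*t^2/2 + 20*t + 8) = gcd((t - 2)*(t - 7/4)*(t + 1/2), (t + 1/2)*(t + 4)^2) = t + 1/2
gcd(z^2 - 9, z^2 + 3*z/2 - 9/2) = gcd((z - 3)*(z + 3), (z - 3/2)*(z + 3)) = z + 3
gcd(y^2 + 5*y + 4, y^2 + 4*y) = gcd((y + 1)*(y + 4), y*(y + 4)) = y + 4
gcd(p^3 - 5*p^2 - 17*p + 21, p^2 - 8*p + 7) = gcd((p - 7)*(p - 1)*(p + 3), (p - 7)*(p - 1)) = p^2 - 8*p + 7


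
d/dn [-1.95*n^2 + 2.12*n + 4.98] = 2.12 - 3.9*n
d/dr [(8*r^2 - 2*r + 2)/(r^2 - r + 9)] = 2*(-3*r^2 + 70*r - 8)/(r^4 - 2*r^3 + 19*r^2 - 18*r + 81)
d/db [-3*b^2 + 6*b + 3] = 6 - 6*b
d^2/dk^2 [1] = 0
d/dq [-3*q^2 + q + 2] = 1 - 6*q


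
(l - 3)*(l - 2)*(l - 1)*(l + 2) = l^4 - 4*l^3 - l^2 + 16*l - 12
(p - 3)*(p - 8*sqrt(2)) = p^2 - 8*sqrt(2)*p - 3*p + 24*sqrt(2)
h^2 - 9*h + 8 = (h - 8)*(h - 1)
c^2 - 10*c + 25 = (c - 5)^2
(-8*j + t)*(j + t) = -8*j^2 - 7*j*t + t^2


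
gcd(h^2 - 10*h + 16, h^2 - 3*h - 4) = 1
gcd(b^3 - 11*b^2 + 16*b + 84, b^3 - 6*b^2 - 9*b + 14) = b^2 - 5*b - 14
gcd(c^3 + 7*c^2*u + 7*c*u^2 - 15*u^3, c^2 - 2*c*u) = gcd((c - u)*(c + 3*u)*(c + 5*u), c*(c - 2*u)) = 1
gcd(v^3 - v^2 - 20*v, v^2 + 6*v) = v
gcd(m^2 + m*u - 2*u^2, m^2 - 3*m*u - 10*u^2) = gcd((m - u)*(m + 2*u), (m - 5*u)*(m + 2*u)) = m + 2*u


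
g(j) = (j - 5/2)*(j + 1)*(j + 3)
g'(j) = (j - 5/2)*(j + 1) + (j - 5/2)*(j + 3) + (j + 1)*(j + 3) = 3*j^2 + 3*j - 7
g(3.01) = 12.29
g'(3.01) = 29.21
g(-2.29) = 4.39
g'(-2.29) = 1.86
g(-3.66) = -10.81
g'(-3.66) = 22.21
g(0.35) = -9.72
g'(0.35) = -5.58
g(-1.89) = 4.34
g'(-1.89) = -1.95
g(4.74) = 99.52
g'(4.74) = 74.62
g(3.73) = 39.15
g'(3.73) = 45.93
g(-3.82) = -14.61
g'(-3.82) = 25.32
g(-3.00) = 0.00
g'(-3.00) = 11.00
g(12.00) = 1852.50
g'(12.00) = 461.00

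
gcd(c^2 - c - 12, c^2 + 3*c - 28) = c - 4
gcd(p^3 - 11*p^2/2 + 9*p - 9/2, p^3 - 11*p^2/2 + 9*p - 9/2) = p^3 - 11*p^2/2 + 9*p - 9/2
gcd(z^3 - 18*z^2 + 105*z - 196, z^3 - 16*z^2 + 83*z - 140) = z^2 - 11*z + 28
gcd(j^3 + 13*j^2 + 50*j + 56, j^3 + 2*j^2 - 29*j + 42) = j + 7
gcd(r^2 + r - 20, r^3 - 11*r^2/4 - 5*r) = r - 4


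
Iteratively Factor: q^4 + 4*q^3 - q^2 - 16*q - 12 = (q - 2)*(q^3 + 6*q^2 + 11*q + 6) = (q - 2)*(q + 2)*(q^2 + 4*q + 3) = (q - 2)*(q + 1)*(q + 2)*(q + 3)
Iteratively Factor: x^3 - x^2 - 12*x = (x + 3)*(x^2 - 4*x) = (x - 4)*(x + 3)*(x)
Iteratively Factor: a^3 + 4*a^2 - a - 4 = (a + 1)*(a^2 + 3*a - 4) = (a - 1)*(a + 1)*(a + 4)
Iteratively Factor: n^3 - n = (n)*(n^2 - 1) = n*(n - 1)*(n + 1)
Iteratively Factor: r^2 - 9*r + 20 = (r - 5)*(r - 4)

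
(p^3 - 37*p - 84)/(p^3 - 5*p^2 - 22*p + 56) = (p + 3)/(p - 2)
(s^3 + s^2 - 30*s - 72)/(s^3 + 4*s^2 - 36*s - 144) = (s + 3)/(s + 6)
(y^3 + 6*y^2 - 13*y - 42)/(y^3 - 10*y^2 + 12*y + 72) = (y^2 + 4*y - 21)/(y^2 - 12*y + 36)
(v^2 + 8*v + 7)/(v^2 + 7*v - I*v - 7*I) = (v + 1)/(v - I)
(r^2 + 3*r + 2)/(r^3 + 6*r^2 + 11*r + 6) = 1/(r + 3)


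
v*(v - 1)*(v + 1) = v^3 - v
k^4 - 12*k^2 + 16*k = k*(k - 2)^2*(k + 4)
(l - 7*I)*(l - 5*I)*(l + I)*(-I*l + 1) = -I*l^4 - 10*l^3 + 12*I*l^2 - 58*l - 35*I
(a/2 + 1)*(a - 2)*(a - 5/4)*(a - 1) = a^4/2 - 9*a^3/8 - 11*a^2/8 + 9*a/2 - 5/2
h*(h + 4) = h^2 + 4*h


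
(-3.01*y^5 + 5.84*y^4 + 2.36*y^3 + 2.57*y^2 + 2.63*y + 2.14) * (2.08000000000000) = -6.2608*y^5 + 12.1472*y^4 + 4.9088*y^3 + 5.3456*y^2 + 5.4704*y + 4.4512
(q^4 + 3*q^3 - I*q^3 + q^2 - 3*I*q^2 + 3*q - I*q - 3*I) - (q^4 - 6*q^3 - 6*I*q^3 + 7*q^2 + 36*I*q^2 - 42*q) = 9*q^3 + 5*I*q^3 - 6*q^2 - 39*I*q^2 + 45*q - I*q - 3*I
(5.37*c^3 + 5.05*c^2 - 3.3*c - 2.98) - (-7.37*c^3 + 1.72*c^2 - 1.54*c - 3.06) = 12.74*c^3 + 3.33*c^2 - 1.76*c + 0.0800000000000001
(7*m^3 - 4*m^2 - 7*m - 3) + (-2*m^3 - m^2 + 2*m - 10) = 5*m^3 - 5*m^2 - 5*m - 13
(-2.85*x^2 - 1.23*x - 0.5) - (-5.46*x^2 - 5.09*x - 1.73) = 2.61*x^2 + 3.86*x + 1.23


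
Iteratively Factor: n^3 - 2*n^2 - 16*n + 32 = (n + 4)*(n^2 - 6*n + 8) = (n - 4)*(n + 4)*(n - 2)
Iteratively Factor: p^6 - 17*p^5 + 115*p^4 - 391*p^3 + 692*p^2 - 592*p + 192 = (p - 3)*(p^5 - 14*p^4 + 73*p^3 - 172*p^2 + 176*p - 64) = (p - 4)*(p - 3)*(p^4 - 10*p^3 + 33*p^2 - 40*p + 16) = (p - 4)*(p - 3)*(p - 1)*(p^3 - 9*p^2 + 24*p - 16) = (p - 4)*(p - 3)*(p - 1)^2*(p^2 - 8*p + 16) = (p - 4)^2*(p - 3)*(p - 1)^2*(p - 4)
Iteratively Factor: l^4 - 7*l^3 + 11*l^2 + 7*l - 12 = (l - 3)*(l^3 - 4*l^2 - l + 4) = (l - 4)*(l - 3)*(l^2 - 1) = (l - 4)*(l - 3)*(l - 1)*(l + 1)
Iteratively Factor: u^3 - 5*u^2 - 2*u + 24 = (u - 3)*(u^2 - 2*u - 8) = (u - 3)*(u + 2)*(u - 4)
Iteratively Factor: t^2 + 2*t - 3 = (t + 3)*(t - 1)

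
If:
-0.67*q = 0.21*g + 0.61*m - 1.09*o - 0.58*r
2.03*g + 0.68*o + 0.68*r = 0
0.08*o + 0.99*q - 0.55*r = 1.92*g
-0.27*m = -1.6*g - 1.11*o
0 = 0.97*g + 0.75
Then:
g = -0.77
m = 7.04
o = 2.83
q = -2.02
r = -0.52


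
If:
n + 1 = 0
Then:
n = -1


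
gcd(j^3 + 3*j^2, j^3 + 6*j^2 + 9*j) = j^2 + 3*j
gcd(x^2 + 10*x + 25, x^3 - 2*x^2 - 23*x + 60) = x + 5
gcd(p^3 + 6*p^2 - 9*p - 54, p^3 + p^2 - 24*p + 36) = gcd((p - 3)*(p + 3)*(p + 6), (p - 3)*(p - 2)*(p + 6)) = p^2 + 3*p - 18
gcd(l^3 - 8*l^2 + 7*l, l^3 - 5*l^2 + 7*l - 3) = l - 1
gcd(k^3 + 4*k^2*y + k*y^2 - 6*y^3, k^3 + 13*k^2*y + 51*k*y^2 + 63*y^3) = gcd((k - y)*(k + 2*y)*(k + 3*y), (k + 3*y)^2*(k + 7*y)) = k + 3*y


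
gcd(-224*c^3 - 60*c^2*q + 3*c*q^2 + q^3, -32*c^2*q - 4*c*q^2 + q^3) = -32*c^2 - 4*c*q + q^2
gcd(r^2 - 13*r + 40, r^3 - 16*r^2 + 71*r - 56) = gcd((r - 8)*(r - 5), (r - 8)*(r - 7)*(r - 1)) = r - 8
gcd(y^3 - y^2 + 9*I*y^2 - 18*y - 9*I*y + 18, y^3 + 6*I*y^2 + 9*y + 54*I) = y^2 + 9*I*y - 18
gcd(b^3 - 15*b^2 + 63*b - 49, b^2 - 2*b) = 1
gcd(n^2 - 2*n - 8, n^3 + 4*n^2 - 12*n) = 1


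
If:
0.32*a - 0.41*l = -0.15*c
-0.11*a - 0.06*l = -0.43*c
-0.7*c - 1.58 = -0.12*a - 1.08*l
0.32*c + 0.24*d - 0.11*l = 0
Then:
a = 1.87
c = 0.72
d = -0.17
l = 1.72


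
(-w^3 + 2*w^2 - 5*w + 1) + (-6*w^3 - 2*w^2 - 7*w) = -7*w^3 - 12*w + 1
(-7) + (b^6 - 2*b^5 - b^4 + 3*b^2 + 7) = b^6 - 2*b^5 - b^4 + 3*b^2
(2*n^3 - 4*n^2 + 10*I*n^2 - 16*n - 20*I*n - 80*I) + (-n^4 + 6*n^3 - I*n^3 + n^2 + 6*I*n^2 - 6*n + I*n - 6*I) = -n^4 + 8*n^3 - I*n^3 - 3*n^2 + 16*I*n^2 - 22*n - 19*I*n - 86*I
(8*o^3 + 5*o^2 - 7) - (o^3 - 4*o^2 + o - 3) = 7*o^3 + 9*o^2 - o - 4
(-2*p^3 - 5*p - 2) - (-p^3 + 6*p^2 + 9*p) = -p^3 - 6*p^2 - 14*p - 2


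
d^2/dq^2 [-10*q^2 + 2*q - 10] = -20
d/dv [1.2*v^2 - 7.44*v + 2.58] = 2.4*v - 7.44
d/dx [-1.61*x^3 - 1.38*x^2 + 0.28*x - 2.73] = -4.83*x^2 - 2.76*x + 0.28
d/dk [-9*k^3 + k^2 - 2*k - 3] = -27*k^2 + 2*k - 2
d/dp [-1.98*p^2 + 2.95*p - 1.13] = 2.95 - 3.96*p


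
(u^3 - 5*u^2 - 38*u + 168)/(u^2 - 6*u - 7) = (u^2 + 2*u - 24)/(u + 1)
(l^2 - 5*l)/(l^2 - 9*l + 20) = l/(l - 4)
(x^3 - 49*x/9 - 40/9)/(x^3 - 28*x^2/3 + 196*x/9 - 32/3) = (3*x^2 + 8*x + 5)/(3*x^2 - 20*x + 12)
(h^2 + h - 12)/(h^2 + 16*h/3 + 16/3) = 3*(h - 3)/(3*h + 4)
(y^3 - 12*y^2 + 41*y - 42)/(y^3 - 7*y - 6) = (y^2 - 9*y + 14)/(y^2 + 3*y + 2)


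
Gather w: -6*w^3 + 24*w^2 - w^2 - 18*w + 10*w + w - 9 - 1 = -6*w^3 + 23*w^2 - 7*w - 10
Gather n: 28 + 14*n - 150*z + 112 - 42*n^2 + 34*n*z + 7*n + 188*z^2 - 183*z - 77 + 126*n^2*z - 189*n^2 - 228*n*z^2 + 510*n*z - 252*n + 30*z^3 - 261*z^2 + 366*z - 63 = n^2*(126*z - 231) + n*(-228*z^2 + 544*z - 231) + 30*z^3 - 73*z^2 + 33*z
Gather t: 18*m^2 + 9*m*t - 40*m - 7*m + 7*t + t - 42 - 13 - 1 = 18*m^2 - 47*m + t*(9*m + 8) - 56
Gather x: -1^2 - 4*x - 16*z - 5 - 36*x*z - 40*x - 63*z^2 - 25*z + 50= x*(-36*z - 44) - 63*z^2 - 41*z + 44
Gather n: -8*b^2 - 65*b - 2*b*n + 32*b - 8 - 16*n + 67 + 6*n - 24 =-8*b^2 - 33*b + n*(-2*b - 10) + 35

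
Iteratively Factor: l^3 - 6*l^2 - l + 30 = (l - 5)*(l^2 - l - 6) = (l - 5)*(l - 3)*(l + 2)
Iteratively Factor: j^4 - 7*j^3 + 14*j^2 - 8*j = (j - 2)*(j^3 - 5*j^2 + 4*j) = j*(j - 2)*(j^2 - 5*j + 4) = j*(j - 2)*(j - 1)*(j - 4)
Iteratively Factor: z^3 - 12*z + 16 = (z - 2)*(z^2 + 2*z - 8) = (z - 2)*(z + 4)*(z - 2)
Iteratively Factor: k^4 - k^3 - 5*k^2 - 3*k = (k - 3)*(k^3 + 2*k^2 + k) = k*(k - 3)*(k^2 + 2*k + 1) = k*(k - 3)*(k + 1)*(k + 1)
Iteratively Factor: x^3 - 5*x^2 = (x)*(x^2 - 5*x) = x*(x - 5)*(x)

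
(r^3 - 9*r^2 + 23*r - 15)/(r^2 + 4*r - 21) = (r^2 - 6*r + 5)/(r + 7)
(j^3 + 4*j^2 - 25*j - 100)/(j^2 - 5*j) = j + 9 + 20/j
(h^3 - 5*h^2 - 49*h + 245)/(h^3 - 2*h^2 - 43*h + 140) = (h - 7)/(h - 4)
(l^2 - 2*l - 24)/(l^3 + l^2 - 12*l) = (l - 6)/(l*(l - 3))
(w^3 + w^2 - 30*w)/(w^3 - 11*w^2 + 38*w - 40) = w*(w + 6)/(w^2 - 6*w + 8)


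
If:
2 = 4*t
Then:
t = 1/2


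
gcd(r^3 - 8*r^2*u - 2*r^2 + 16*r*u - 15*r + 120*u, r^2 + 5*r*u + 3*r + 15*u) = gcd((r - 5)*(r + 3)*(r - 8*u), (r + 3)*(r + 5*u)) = r + 3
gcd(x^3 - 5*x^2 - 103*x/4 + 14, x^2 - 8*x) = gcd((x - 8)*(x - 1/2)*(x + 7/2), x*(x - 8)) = x - 8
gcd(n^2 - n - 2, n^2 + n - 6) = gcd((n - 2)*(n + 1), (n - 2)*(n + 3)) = n - 2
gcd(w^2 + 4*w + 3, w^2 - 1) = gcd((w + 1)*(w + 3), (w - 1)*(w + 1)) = w + 1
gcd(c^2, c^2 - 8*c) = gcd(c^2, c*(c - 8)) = c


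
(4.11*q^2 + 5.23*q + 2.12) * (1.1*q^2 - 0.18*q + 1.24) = 4.521*q^4 + 5.0132*q^3 + 6.487*q^2 + 6.1036*q + 2.6288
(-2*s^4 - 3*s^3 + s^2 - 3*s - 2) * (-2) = 4*s^4 + 6*s^3 - 2*s^2 + 6*s + 4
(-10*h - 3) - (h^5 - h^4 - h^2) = -h^5 + h^4 + h^2 - 10*h - 3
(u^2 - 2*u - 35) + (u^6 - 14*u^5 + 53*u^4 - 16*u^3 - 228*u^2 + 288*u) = u^6 - 14*u^5 + 53*u^4 - 16*u^3 - 227*u^2 + 286*u - 35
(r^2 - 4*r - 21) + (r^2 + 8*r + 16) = 2*r^2 + 4*r - 5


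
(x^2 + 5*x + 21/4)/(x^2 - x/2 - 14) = (x + 3/2)/(x - 4)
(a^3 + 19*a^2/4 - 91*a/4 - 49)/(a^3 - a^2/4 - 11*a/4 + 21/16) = 4*(a^2 + 3*a - 28)/(4*a^2 - 8*a + 3)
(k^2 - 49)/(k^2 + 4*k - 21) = (k - 7)/(k - 3)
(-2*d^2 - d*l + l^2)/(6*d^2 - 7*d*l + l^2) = (-2*d^2 - d*l + l^2)/(6*d^2 - 7*d*l + l^2)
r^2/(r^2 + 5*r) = r/(r + 5)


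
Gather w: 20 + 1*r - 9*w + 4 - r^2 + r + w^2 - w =-r^2 + 2*r + w^2 - 10*w + 24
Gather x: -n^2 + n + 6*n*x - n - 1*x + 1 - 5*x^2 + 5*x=-n^2 - 5*x^2 + x*(6*n + 4) + 1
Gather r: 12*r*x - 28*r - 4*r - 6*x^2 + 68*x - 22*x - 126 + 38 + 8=r*(12*x - 32) - 6*x^2 + 46*x - 80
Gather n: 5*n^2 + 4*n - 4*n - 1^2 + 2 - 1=5*n^2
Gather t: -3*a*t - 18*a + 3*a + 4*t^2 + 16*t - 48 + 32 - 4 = -15*a + 4*t^2 + t*(16 - 3*a) - 20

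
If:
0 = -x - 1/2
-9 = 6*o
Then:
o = -3/2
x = -1/2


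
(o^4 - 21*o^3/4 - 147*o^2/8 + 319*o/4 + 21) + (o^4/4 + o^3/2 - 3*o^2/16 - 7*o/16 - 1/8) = 5*o^4/4 - 19*o^3/4 - 297*o^2/16 + 1269*o/16 + 167/8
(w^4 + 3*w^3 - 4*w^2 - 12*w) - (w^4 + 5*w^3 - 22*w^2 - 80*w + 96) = -2*w^3 + 18*w^2 + 68*w - 96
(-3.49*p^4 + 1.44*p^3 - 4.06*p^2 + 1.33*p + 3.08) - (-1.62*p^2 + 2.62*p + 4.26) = -3.49*p^4 + 1.44*p^3 - 2.44*p^2 - 1.29*p - 1.18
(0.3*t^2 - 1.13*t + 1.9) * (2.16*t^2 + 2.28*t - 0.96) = 0.648*t^4 - 1.7568*t^3 + 1.2396*t^2 + 5.4168*t - 1.824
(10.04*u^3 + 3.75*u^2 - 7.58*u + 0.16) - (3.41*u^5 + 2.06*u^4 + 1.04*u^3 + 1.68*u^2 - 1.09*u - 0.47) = -3.41*u^5 - 2.06*u^4 + 9.0*u^3 + 2.07*u^2 - 6.49*u + 0.63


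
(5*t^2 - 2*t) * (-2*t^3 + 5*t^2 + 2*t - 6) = -10*t^5 + 29*t^4 - 34*t^2 + 12*t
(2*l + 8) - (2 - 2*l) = 4*l + 6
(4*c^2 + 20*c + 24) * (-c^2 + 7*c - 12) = -4*c^4 + 8*c^3 + 68*c^2 - 72*c - 288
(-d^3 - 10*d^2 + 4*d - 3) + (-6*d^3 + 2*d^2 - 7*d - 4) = -7*d^3 - 8*d^2 - 3*d - 7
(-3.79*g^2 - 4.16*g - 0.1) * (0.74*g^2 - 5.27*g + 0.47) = -2.8046*g^4 + 16.8949*g^3 + 20.0679*g^2 - 1.4282*g - 0.047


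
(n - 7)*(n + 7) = n^2 - 49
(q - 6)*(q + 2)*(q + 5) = q^3 + q^2 - 32*q - 60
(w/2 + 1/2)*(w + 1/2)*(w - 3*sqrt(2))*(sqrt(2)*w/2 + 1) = sqrt(2)*w^4/4 - w^3 + 3*sqrt(2)*w^3/8 - 11*sqrt(2)*w^2/8 - 3*w^2/2 - 9*sqrt(2)*w/4 - w/2 - 3*sqrt(2)/4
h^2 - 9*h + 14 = (h - 7)*(h - 2)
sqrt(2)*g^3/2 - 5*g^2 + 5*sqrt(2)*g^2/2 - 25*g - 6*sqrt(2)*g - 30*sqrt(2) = (g + 5)*(g - 6*sqrt(2))*(sqrt(2)*g/2 + 1)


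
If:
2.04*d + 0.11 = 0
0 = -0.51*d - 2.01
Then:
No Solution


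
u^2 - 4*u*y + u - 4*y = (u + 1)*(u - 4*y)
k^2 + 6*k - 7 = (k - 1)*(k + 7)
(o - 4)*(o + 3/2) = o^2 - 5*o/2 - 6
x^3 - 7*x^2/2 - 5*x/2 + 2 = (x - 4)*(x - 1/2)*(x + 1)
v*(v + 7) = v^2 + 7*v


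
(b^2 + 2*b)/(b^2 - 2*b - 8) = b/(b - 4)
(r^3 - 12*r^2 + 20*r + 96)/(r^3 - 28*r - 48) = (r - 8)/(r + 4)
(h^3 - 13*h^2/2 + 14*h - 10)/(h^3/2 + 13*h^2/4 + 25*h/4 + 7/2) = 2*(2*h^3 - 13*h^2 + 28*h - 20)/(2*h^3 + 13*h^2 + 25*h + 14)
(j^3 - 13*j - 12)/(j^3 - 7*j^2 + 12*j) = (j^2 + 4*j + 3)/(j*(j - 3))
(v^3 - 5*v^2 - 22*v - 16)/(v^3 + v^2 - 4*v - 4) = (v - 8)/(v - 2)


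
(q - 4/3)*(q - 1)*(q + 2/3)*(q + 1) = q^4 - 2*q^3/3 - 17*q^2/9 + 2*q/3 + 8/9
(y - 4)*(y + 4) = y^2 - 16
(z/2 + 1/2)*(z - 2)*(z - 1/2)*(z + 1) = z^4/2 - z^3/4 - 3*z^2/2 - z/4 + 1/2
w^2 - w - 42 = (w - 7)*(w + 6)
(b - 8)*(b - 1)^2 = b^3 - 10*b^2 + 17*b - 8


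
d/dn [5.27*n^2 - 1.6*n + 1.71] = 10.54*n - 1.6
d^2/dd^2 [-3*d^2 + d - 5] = -6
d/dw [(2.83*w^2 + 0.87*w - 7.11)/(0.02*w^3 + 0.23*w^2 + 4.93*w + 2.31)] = (-0.0566*w^4 - 0.0347999999999999*w^3 + 14.1784*w^2 + 16.3452*w + 37.062)/(0.0004*w^6 + 0.0092*w^5 + 0.2501*w^4 + 2.3602*w^3 + 25.3675*w^2 + 22.7766*w + 5.3361)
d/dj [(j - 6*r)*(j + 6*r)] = 2*j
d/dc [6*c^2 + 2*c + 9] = 12*c + 2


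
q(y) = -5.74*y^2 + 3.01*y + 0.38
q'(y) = 3.01 - 11.48*y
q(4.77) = -115.86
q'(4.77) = -51.75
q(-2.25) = -35.45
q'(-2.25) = 28.84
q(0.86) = -1.28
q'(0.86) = -6.86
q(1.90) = -14.62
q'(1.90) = -18.80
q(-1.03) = -8.81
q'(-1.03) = 14.83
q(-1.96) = -27.57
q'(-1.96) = 25.51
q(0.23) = 0.77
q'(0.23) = 0.37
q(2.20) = -20.78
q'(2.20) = -22.25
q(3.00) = -42.25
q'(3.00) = -31.43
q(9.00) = -437.47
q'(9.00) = -100.31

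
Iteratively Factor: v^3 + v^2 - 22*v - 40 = (v + 4)*(v^2 - 3*v - 10) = (v + 2)*(v + 4)*(v - 5)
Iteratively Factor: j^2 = (j)*(j)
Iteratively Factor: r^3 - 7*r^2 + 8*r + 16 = (r - 4)*(r^2 - 3*r - 4) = (r - 4)*(r + 1)*(r - 4)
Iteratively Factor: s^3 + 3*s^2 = (s)*(s^2 + 3*s) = s*(s + 3)*(s)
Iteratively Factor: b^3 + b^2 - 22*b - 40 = (b + 4)*(b^2 - 3*b - 10) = (b + 2)*(b + 4)*(b - 5)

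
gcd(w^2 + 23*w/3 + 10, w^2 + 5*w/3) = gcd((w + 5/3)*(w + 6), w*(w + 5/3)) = w + 5/3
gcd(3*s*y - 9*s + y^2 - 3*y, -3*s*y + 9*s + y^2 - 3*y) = y - 3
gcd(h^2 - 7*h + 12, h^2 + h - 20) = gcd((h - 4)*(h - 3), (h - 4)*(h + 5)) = h - 4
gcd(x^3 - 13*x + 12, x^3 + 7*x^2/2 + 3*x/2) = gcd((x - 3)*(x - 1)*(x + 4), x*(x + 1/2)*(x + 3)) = 1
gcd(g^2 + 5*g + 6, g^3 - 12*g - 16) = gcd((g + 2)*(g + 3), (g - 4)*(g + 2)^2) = g + 2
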